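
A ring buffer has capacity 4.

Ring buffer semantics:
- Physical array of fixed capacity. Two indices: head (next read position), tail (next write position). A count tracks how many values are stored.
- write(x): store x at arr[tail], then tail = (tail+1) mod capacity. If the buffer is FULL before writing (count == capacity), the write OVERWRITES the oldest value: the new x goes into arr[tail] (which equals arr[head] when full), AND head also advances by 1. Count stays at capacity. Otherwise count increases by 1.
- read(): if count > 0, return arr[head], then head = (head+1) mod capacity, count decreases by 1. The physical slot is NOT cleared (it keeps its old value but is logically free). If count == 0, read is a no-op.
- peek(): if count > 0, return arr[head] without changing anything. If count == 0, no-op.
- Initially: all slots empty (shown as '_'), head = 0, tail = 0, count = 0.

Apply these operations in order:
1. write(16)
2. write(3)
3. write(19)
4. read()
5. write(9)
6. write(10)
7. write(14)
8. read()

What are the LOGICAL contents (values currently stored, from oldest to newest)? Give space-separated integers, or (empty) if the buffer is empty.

Answer: 9 10 14

Derivation:
After op 1 (write(16)): arr=[16 _ _ _] head=0 tail=1 count=1
After op 2 (write(3)): arr=[16 3 _ _] head=0 tail=2 count=2
After op 3 (write(19)): arr=[16 3 19 _] head=0 tail=3 count=3
After op 4 (read()): arr=[16 3 19 _] head=1 tail=3 count=2
After op 5 (write(9)): arr=[16 3 19 9] head=1 tail=0 count=3
After op 6 (write(10)): arr=[10 3 19 9] head=1 tail=1 count=4
After op 7 (write(14)): arr=[10 14 19 9] head=2 tail=2 count=4
After op 8 (read()): arr=[10 14 19 9] head=3 tail=2 count=3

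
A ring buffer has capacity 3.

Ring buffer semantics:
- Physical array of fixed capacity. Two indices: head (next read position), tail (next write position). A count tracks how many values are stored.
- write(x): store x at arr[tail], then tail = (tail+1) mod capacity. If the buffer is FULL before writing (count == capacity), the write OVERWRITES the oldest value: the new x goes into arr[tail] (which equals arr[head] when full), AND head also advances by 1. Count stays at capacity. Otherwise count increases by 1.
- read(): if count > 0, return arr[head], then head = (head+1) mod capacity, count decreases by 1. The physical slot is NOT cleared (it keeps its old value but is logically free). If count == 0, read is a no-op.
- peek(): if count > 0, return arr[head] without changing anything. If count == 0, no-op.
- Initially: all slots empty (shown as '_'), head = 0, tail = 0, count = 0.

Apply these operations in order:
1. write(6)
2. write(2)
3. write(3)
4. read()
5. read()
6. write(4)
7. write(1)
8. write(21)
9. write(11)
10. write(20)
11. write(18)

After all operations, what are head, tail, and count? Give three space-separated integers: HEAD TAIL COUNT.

After op 1 (write(6)): arr=[6 _ _] head=0 tail=1 count=1
After op 2 (write(2)): arr=[6 2 _] head=0 tail=2 count=2
After op 3 (write(3)): arr=[6 2 3] head=0 tail=0 count=3
After op 4 (read()): arr=[6 2 3] head=1 tail=0 count=2
After op 5 (read()): arr=[6 2 3] head=2 tail=0 count=1
After op 6 (write(4)): arr=[4 2 3] head=2 tail=1 count=2
After op 7 (write(1)): arr=[4 1 3] head=2 tail=2 count=3
After op 8 (write(21)): arr=[4 1 21] head=0 tail=0 count=3
After op 9 (write(11)): arr=[11 1 21] head=1 tail=1 count=3
After op 10 (write(20)): arr=[11 20 21] head=2 tail=2 count=3
After op 11 (write(18)): arr=[11 20 18] head=0 tail=0 count=3

Answer: 0 0 3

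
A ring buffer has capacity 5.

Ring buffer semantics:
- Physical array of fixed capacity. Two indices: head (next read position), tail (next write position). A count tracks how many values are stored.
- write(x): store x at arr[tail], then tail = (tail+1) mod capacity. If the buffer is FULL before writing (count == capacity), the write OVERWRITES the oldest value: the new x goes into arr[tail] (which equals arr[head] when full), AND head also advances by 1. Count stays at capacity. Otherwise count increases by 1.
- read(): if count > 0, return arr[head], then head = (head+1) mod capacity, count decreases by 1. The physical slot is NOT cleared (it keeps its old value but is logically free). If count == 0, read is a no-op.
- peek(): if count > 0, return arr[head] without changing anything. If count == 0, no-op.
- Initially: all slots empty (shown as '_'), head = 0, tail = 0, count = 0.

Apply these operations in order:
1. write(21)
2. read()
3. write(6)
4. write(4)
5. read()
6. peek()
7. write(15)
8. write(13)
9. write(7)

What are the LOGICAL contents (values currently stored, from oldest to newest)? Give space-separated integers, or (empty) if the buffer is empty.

After op 1 (write(21)): arr=[21 _ _ _ _] head=0 tail=1 count=1
After op 2 (read()): arr=[21 _ _ _ _] head=1 tail=1 count=0
After op 3 (write(6)): arr=[21 6 _ _ _] head=1 tail=2 count=1
After op 4 (write(4)): arr=[21 6 4 _ _] head=1 tail=3 count=2
After op 5 (read()): arr=[21 6 4 _ _] head=2 tail=3 count=1
After op 6 (peek()): arr=[21 6 4 _ _] head=2 tail=3 count=1
After op 7 (write(15)): arr=[21 6 4 15 _] head=2 tail=4 count=2
After op 8 (write(13)): arr=[21 6 4 15 13] head=2 tail=0 count=3
After op 9 (write(7)): arr=[7 6 4 15 13] head=2 tail=1 count=4

Answer: 4 15 13 7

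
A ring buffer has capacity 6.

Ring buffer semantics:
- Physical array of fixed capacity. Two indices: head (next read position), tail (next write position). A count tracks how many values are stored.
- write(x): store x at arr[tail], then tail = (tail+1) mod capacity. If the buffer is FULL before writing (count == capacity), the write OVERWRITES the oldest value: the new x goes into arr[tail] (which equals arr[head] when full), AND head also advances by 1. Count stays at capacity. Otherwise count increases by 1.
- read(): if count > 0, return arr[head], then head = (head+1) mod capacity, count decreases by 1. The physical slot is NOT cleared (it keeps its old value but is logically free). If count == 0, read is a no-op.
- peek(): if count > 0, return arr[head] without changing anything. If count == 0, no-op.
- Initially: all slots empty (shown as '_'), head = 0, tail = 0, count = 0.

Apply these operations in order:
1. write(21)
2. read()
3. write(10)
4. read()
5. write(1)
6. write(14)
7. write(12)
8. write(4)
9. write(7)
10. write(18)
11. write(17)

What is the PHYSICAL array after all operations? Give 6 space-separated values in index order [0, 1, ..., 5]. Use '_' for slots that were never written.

After op 1 (write(21)): arr=[21 _ _ _ _ _] head=0 tail=1 count=1
After op 2 (read()): arr=[21 _ _ _ _ _] head=1 tail=1 count=0
After op 3 (write(10)): arr=[21 10 _ _ _ _] head=1 tail=2 count=1
After op 4 (read()): arr=[21 10 _ _ _ _] head=2 tail=2 count=0
After op 5 (write(1)): arr=[21 10 1 _ _ _] head=2 tail=3 count=1
After op 6 (write(14)): arr=[21 10 1 14 _ _] head=2 tail=4 count=2
After op 7 (write(12)): arr=[21 10 1 14 12 _] head=2 tail=5 count=3
After op 8 (write(4)): arr=[21 10 1 14 12 4] head=2 tail=0 count=4
After op 9 (write(7)): arr=[7 10 1 14 12 4] head=2 tail=1 count=5
After op 10 (write(18)): arr=[7 18 1 14 12 4] head=2 tail=2 count=6
After op 11 (write(17)): arr=[7 18 17 14 12 4] head=3 tail=3 count=6

Answer: 7 18 17 14 12 4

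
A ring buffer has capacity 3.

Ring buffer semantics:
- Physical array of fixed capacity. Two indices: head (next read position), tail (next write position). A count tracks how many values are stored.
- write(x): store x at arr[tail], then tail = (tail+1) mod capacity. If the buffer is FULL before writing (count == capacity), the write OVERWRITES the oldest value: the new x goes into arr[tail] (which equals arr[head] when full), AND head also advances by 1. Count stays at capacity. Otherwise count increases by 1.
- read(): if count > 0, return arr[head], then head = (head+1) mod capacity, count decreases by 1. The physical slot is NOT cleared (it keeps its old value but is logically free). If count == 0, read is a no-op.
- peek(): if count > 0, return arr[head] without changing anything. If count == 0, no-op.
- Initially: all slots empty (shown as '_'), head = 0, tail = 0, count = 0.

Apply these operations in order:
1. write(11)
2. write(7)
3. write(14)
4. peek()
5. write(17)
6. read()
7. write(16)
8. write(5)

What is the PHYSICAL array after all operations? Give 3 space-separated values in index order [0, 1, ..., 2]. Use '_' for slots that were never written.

After op 1 (write(11)): arr=[11 _ _] head=0 tail=1 count=1
After op 2 (write(7)): arr=[11 7 _] head=0 tail=2 count=2
After op 3 (write(14)): arr=[11 7 14] head=0 tail=0 count=3
After op 4 (peek()): arr=[11 7 14] head=0 tail=0 count=3
After op 5 (write(17)): arr=[17 7 14] head=1 tail=1 count=3
After op 6 (read()): arr=[17 7 14] head=2 tail=1 count=2
After op 7 (write(16)): arr=[17 16 14] head=2 tail=2 count=3
After op 8 (write(5)): arr=[17 16 5] head=0 tail=0 count=3

Answer: 17 16 5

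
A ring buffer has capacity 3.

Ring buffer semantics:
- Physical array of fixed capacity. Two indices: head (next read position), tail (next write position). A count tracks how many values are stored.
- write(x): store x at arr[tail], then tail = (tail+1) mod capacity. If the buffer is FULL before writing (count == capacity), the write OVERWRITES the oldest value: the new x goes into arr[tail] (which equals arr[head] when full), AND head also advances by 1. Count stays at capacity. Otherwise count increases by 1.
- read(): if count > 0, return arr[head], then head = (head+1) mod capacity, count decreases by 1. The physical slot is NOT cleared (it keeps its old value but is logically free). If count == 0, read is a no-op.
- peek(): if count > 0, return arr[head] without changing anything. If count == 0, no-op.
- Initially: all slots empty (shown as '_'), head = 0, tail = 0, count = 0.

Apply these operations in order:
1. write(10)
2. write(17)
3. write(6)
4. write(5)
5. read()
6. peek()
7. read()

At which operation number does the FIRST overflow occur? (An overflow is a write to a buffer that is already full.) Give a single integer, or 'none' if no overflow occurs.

After op 1 (write(10)): arr=[10 _ _] head=0 tail=1 count=1
After op 2 (write(17)): arr=[10 17 _] head=0 tail=2 count=2
After op 3 (write(6)): arr=[10 17 6] head=0 tail=0 count=3
After op 4 (write(5)): arr=[5 17 6] head=1 tail=1 count=3
After op 5 (read()): arr=[5 17 6] head=2 tail=1 count=2
After op 6 (peek()): arr=[5 17 6] head=2 tail=1 count=2
After op 7 (read()): arr=[5 17 6] head=0 tail=1 count=1

Answer: 4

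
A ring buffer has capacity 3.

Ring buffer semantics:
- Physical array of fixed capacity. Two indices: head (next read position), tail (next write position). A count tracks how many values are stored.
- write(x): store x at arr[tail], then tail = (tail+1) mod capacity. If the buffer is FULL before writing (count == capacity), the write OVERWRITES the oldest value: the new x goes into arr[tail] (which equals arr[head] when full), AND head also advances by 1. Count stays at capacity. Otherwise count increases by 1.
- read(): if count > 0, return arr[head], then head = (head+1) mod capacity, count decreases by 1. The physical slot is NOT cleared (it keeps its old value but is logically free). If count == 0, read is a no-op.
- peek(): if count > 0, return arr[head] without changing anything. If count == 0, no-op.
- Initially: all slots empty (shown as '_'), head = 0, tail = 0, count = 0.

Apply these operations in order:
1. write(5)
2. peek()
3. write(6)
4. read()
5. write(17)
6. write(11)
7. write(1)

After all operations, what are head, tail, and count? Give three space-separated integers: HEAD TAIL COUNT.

Answer: 2 2 3

Derivation:
After op 1 (write(5)): arr=[5 _ _] head=0 tail=1 count=1
After op 2 (peek()): arr=[5 _ _] head=0 tail=1 count=1
After op 3 (write(6)): arr=[5 6 _] head=0 tail=2 count=2
After op 4 (read()): arr=[5 6 _] head=1 tail=2 count=1
After op 5 (write(17)): arr=[5 6 17] head=1 tail=0 count=2
After op 6 (write(11)): arr=[11 6 17] head=1 tail=1 count=3
After op 7 (write(1)): arr=[11 1 17] head=2 tail=2 count=3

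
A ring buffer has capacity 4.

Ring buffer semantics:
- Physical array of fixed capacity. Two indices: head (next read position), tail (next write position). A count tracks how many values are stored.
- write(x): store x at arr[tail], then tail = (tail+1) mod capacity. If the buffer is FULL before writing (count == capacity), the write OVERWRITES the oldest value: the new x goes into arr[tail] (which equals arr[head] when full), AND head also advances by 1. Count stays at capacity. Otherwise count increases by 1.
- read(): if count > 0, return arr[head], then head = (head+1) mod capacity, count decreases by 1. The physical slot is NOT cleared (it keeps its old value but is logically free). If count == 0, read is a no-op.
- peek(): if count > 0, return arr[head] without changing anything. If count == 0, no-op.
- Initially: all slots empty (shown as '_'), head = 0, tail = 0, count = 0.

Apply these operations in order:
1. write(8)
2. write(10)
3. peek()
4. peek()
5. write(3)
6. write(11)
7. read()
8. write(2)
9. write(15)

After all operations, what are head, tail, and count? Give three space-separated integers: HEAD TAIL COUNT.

After op 1 (write(8)): arr=[8 _ _ _] head=0 tail=1 count=1
After op 2 (write(10)): arr=[8 10 _ _] head=0 tail=2 count=2
After op 3 (peek()): arr=[8 10 _ _] head=0 tail=2 count=2
After op 4 (peek()): arr=[8 10 _ _] head=0 tail=2 count=2
After op 5 (write(3)): arr=[8 10 3 _] head=0 tail=3 count=3
After op 6 (write(11)): arr=[8 10 3 11] head=0 tail=0 count=4
After op 7 (read()): arr=[8 10 3 11] head=1 tail=0 count=3
After op 8 (write(2)): arr=[2 10 3 11] head=1 tail=1 count=4
After op 9 (write(15)): arr=[2 15 3 11] head=2 tail=2 count=4

Answer: 2 2 4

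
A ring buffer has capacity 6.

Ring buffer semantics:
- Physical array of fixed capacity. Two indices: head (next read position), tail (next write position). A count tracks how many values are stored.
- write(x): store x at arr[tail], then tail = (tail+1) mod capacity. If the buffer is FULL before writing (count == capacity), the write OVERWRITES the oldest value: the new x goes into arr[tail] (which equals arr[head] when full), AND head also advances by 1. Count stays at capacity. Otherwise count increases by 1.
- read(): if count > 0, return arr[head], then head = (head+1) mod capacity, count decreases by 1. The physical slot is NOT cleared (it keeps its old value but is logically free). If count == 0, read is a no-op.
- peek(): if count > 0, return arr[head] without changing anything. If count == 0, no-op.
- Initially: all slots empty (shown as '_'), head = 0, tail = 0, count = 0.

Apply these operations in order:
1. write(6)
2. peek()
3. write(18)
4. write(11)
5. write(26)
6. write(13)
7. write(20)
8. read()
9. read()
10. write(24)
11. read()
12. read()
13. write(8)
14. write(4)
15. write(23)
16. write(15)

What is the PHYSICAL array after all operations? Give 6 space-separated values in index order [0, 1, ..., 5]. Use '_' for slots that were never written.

After op 1 (write(6)): arr=[6 _ _ _ _ _] head=0 tail=1 count=1
After op 2 (peek()): arr=[6 _ _ _ _ _] head=0 tail=1 count=1
After op 3 (write(18)): arr=[6 18 _ _ _ _] head=0 tail=2 count=2
After op 4 (write(11)): arr=[6 18 11 _ _ _] head=0 tail=3 count=3
After op 5 (write(26)): arr=[6 18 11 26 _ _] head=0 tail=4 count=4
After op 6 (write(13)): arr=[6 18 11 26 13 _] head=0 tail=5 count=5
After op 7 (write(20)): arr=[6 18 11 26 13 20] head=0 tail=0 count=6
After op 8 (read()): arr=[6 18 11 26 13 20] head=1 tail=0 count=5
After op 9 (read()): arr=[6 18 11 26 13 20] head=2 tail=0 count=4
After op 10 (write(24)): arr=[24 18 11 26 13 20] head=2 tail=1 count=5
After op 11 (read()): arr=[24 18 11 26 13 20] head=3 tail=1 count=4
After op 12 (read()): arr=[24 18 11 26 13 20] head=4 tail=1 count=3
After op 13 (write(8)): arr=[24 8 11 26 13 20] head=4 tail=2 count=4
After op 14 (write(4)): arr=[24 8 4 26 13 20] head=4 tail=3 count=5
After op 15 (write(23)): arr=[24 8 4 23 13 20] head=4 tail=4 count=6
After op 16 (write(15)): arr=[24 8 4 23 15 20] head=5 tail=5 count=6

Answer: 24 8 4 23 15 20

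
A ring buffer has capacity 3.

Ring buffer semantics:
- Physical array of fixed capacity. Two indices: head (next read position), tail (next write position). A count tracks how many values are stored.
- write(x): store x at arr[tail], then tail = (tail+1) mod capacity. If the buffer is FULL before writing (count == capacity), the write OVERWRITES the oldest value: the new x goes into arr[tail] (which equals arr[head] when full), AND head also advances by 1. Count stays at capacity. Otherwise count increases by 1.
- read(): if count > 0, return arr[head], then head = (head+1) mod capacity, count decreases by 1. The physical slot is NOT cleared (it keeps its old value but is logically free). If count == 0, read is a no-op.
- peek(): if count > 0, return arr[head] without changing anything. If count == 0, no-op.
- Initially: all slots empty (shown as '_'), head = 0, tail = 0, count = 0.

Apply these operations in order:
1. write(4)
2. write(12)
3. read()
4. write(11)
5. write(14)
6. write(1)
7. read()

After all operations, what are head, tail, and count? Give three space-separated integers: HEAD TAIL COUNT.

After op 1 (write(4)): arr=[4 _ _] head=0 tail=1 count=1
After op 2 (write(12)): arr=[4 12 _] head=0 tail=2 count=2
After op 3 (read()): arr=[4 12 _] head=1 tail=2 count=1
After op 4 (write(11)): arr=[4 12 11] head=1 tail=0 count=2
After op 5 (write(14)): arr=[14 12 11] head=1 tail=1 count=3
After op 6 (write(1)): arr=[14 1 11] head=2 tail=2 count=3
After op 7 (read()): arr=[14 1 11] head=0 tail=2 count=2

Answer: 0 2 2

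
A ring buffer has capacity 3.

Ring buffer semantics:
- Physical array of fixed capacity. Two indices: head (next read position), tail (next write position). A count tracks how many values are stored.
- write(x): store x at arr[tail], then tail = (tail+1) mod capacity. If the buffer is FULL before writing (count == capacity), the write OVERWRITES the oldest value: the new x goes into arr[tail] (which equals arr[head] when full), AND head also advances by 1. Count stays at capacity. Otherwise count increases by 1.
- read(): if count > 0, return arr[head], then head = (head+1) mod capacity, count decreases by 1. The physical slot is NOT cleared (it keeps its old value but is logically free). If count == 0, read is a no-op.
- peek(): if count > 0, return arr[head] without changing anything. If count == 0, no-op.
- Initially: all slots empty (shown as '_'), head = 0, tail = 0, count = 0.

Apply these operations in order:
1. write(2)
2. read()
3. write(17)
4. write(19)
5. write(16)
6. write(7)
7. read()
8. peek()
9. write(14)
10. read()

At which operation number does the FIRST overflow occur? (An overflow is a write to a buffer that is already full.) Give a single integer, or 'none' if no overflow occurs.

After op 1 (write(2)): arr=[2 _ _] head=0 tail=1 count=1
After op 2 (read()): arr=[2 _ _] head=1 tail=1 count=0
After op 3 (write(17)): arr=[2 17 _] head=1 tail=2 count=1
After op 4 (write(19)): arr=[2 17 19] head=1 tail=0 count=2
After op 5 (write(16)): arr=[16 17 19] head=1 tail=1 count=3
After op 6 (write(7)): arr=[16 7 19] head=2 tail=2 count=3
After op 7 (read()): arr=[16 7 19] head=0 tail=2 count=2
After op 8 (peek()): arr=[16 7 19] head=0 tail=2 count=2
After op 9 (write(14)): arr=[16 7 14] head=0 tail=0 count=3
After op 10 (read()): arr=[16 7 14] head=1 tail=0 count=2

Answer: 6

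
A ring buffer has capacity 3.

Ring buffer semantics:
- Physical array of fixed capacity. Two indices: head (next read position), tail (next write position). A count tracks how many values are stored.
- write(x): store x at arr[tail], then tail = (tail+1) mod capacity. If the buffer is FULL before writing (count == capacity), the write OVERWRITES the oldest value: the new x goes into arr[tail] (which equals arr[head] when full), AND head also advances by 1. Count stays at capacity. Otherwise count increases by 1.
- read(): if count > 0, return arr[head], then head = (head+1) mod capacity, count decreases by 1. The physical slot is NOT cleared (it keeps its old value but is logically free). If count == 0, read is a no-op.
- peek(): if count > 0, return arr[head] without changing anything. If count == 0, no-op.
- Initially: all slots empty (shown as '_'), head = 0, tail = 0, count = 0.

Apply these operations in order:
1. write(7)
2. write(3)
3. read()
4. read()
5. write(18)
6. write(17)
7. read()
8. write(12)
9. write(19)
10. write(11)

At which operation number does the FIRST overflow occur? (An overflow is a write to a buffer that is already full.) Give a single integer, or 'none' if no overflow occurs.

After op 1 (write(7)): arr=[7 _ _] head=0 tail=1 count=1
After op 2 (write(3)): arr=[7 3 _] head=0 tail=2 count=2
After op 3 (read()): arr=[7 3 _] head=1 tail=2 count=1
After op 4 (read()): arr=[7 3 _] head=2 tail=2 count=0
After op 5 (write(18)): arr=[7 3 18] head=2 tail=0 count=1
After op 6 (write(17)): arr=[17 3 18] head=2 tail=1 count=2
After op 7 (read()): arr=[17 3 18] head=0 tail=1 count=1
After op 8 (write(12)): arr=[17 12 18] head=0 tail=2 count=2
After op 9 (write(19)): arr=[17 12 19] head=0 tail=0 count=3
After op 10 (write(11)): arr=[11 12 19] head=1 tail=1 count=3

Answer: 10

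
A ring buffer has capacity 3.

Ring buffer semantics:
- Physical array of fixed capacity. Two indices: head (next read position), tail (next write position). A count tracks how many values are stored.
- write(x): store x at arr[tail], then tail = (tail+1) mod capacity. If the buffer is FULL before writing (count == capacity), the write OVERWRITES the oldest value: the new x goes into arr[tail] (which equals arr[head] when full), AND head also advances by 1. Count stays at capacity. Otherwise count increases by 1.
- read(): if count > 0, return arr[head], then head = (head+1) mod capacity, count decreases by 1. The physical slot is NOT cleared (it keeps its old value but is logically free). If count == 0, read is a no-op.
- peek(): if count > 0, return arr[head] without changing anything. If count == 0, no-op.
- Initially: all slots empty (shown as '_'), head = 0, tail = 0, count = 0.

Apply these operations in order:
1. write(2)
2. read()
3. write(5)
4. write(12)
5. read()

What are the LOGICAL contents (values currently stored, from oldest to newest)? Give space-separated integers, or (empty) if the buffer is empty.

Answer: 12

Derivation:
After op 1 (write(2)): arr=[2 _ _] head=0 tail=1 count=1
After op 2 (read()): arr=[2 _ _] head=1 tail=1 count=0
After op 3 (write(5)): arr=[2 5 _] head=1 tail=2 count=1
After op 4 (write(12)): arr=[2 5 12] head=1 tail=0 count=2
After op 5 (read()): arr=[2 5 12] head=2 tail=0 count=1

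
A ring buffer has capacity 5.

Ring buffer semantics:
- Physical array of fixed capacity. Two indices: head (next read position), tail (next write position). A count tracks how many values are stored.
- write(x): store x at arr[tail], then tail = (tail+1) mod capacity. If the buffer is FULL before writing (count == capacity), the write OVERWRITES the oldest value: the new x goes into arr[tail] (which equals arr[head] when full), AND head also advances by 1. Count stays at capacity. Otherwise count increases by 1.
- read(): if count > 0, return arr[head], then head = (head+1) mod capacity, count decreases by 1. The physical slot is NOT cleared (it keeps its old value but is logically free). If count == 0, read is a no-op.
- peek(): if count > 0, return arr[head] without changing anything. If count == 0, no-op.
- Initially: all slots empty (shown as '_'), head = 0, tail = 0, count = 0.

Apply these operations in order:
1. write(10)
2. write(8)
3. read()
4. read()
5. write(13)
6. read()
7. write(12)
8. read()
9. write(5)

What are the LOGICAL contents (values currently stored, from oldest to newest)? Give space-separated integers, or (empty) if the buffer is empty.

After op 1 (write(10)): arr=[10 _ _ _ _] head=0 tail=1 count=1
After op 2 (write(8)): arr=[10 8 _ _ _] head=0 tail=2 count=2
After op 3 (read()): arr=[10 8 _ _ _] head=1 tail=2 count=1
After op 4 (read()): arr=[10 8 _ _ _] head=2 tail=2 count=0
After op 5 (write(13)): arr=[10 8 13 _ _] head=2 tail=3 count=1
After op 6 (read()): arr=[10 8 13 _ _] head=3 tail=3 count=0
After op 7 (write(12)): arr=[10 8 13 12 _] head=3 tail=4 count=1
After op 8 (read()): arr=[10 8 13 12 _] head=4 tail=4 count=0
After op 9 (write(5)): arr=[10 8 13 12 5] head=4 tail=0 count=1

Answer: 5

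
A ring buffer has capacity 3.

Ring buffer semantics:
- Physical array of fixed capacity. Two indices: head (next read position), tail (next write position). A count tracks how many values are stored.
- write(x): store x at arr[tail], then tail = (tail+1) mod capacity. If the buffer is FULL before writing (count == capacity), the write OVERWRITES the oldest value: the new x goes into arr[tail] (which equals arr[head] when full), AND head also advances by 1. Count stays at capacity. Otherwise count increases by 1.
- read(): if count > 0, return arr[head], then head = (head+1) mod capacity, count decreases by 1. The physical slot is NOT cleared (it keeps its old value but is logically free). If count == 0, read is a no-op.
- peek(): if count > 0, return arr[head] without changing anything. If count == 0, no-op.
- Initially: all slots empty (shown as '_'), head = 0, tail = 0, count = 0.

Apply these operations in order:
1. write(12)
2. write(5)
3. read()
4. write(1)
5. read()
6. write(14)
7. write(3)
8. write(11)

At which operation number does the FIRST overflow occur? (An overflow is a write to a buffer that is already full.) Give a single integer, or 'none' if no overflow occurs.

Answer: 8

Derivation:
After op 1 (write(12)): arr=[12 _ _] head=0 tail=1 count=1
After op 2 (write(5)): arr=[12 5 _] head=0 tail=2 count=2
After op 3 (read()): arr=[12 5 _] head=1 tail=2 count=1
After op 4 (write(1)): arr=[12 5 1] head=1 tail=0 count=2
After op 5 (read()): arr=[12 5 1] head=2 tail=0 count=1
After op 6 (write(14)): arr=[14 5 1] head=2 tail=1 count=2
After op 7 (write(3)): arr=[14 3 1] head=2 tail=2 count=3
After op 8 (write(11)): arr=[14 3 11] head=0 tail=0 count=3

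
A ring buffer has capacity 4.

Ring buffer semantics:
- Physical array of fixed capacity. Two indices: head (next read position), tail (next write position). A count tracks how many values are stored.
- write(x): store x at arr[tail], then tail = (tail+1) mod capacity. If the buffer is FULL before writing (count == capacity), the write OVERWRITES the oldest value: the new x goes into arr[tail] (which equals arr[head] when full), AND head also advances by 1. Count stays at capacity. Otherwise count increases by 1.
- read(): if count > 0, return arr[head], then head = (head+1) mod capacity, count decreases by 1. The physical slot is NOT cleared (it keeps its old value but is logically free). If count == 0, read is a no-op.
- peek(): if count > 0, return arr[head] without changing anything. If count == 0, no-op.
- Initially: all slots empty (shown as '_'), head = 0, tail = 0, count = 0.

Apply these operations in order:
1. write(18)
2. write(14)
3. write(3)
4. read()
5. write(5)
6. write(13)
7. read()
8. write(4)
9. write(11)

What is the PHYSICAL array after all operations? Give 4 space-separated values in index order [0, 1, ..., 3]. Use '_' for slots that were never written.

After op 1 (write(18)): arr=[18 _ _ _] head=0 tail=1 count=1
After op 2 (write(14)): arr=[18 14 _ _] head=0 tail=2 count=2
After op 3 (write(3)): arr=[18 14 3 _] head=0 tail=3 count=3
After op 4 (read()): arr=[18 14 3 _] head=1 tail=3 count=2
After op 5 (write(5)): arr=[18 14 3 5] head=1 tail=0 count=3
After op 6 (write(13)): arr=[13 14 3 5] head=1 tail=1 count=4
After op 7 (read()): arr=[13 14 3 5] head=2 tail=1 count=3
After op 8 (write(4)): arr=[13 4 3 5] head=2 tail=2 count=4
After op 9 (write(11)): arr=[13 4 11 5] head=3 tail=3 count=4

Answer: 13 4 11 5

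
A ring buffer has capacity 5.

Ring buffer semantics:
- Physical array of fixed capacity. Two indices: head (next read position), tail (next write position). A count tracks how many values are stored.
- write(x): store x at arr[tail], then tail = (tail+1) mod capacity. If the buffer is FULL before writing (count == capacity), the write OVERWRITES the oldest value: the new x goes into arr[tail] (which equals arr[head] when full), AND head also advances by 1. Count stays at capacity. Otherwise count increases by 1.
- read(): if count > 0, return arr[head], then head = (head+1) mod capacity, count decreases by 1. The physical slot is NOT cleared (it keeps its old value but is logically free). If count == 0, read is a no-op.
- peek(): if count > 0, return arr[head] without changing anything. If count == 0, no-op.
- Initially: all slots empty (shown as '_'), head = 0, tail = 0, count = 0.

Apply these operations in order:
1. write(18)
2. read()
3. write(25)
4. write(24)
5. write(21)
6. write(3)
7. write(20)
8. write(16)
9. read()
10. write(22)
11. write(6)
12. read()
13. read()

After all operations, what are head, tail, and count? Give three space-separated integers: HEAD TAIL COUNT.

After op 1 (write(18)): arr=[18 _ _ _ _] head=0 tail=1 count=1
After op 2 (read()): arr=[18 _ _ _ _] head=1 tail=1 count=0
After op 3 (write(25)): arr=[18 25 _ _ _] head=1 tail=2 count=1
After op 4 (write(24)): arr=[18 25 24 _ _] head=1 tail=3 count=2
After op 5 (write(21)): arr=[18 25 24 21 _] head=1 tail=4 count=3
After op 6 (write(3)): arr=[18 25 24 21 3] head=1 tail=0 count=4
After op 7 (write(20)): arr=[20 25 24 21 3] head=1 tail=1 count=5
After op 8 (write(16)): arr=[20 16 24 21 3] head=2 tail=2 count=5
After op 9 (read()): arr=[20 16 24 21 3] head=3 tail=2 count=4
After op 10 (write(22)): arr=[20 16 22 21 3] head=3 tail=3 count=5
After op 11 (write(6)): arr=[20 16 22 6 3] head=4 tail=4 count=5
After op 12 (read()): arr=[20 16 22 6 3] head=0 tail=4 count=4
After op 13 (read()): arr=[20 16 22 6 3] head=1 tail=4 count=3

Answer: 1 4 3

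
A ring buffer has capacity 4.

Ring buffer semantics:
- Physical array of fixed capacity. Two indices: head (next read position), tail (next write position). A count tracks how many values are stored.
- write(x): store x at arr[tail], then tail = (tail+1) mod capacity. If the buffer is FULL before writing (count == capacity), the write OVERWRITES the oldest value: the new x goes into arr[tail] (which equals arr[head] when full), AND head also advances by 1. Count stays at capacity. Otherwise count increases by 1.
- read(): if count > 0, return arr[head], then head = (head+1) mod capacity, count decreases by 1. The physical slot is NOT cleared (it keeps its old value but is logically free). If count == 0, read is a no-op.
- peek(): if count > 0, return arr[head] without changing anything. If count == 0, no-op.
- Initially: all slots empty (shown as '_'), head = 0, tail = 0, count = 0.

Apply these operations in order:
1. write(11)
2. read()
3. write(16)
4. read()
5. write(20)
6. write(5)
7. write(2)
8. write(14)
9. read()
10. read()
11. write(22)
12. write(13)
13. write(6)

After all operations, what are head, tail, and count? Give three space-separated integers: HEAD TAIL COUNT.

Answer: 1 1 4

Derivation:
After op 1 (write(11)): arr=[11 _ _ _] head=0 tail=1 count=1
After op 2 (read()): arr=[11 _ _ _] head=1 tail=1 count=0
After op 3 (write(16)): arr=[11 16 _ _] head=1 tail=2 count=1
After op 4 (read()): arr=[11 16 _ _] head=2 tail=2 count=0
After op 5 (write(20)): arr=[11 16 20 _] head=2 tail=3 count=1
After op 6 (write(5)): arr=[11 16 20 5] head=2 tail=0 count=2
After op 7 (write(2)): arr=[2 16 20 5] head=2 tail=1 count=3
After op 8 (write(14)): arr=[2 14 20 5] head=2 tail=2 count=4
After op 9 (read()): arr=[2 14 20 5] head=3 tail=2 count=3
After op 10 (read()): arr=[2 14 20 5] head=0 tail=2 count=2
After op 11 (write(22)): arr=[2 14 22 5] head=0 tail=3 count=3
After op 12 (write(13)): arr=[2 14 22 13] head=0 tail=0 count=4
After op 13 (write(6)): arr=[6 14 22 13] head=1 tail=1 count=4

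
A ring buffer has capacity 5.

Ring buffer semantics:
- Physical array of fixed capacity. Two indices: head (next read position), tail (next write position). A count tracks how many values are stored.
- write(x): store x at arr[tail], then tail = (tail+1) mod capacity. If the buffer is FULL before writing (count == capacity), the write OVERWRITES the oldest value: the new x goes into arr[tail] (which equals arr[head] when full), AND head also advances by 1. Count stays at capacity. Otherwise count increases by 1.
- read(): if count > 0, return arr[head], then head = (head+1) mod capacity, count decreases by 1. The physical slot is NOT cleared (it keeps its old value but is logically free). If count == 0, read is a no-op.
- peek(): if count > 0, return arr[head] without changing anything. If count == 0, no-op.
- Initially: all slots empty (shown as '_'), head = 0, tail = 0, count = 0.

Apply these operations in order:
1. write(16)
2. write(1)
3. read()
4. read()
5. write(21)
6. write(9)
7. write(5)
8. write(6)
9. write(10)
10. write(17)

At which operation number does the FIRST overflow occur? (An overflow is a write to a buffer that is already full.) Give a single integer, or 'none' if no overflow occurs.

Answer: 10

Derivation:
After op 1 (write(16)): arr=[16 _ _ _ _] head=0 tail=1 count=1
After op 2 (write(1)): arr=[16 1 _ _ _] head=0 tail=2 count=2
After op 3 (read()): arr=[16 1 _ _ _] head=1 tail=2 count=1
After op 4 (read()): arr=[16 1 _ _ _] head=2 tail=2 count=0
After op 5 (write(21)): arr=[16 1 21 _ _] head=2 tail=3 count=1
After op 6 (write(9)): arr=[16 1 21 9 _] head=2 tail=4 count=2
After op 7 (write(5)): arr=[16 1 21 9 5] head=2 tail=0 count=3
After op 8 (write(6)): arr=[6 1 21 9 5] head=2 tail=1 count=4
After op 9 (write(10)): arr=[6 10 21 9 5] head=2 tail=2 count=5
After op 10 (write(17)): arr=[6 10 17 9 5] head=3 tail=3 count=5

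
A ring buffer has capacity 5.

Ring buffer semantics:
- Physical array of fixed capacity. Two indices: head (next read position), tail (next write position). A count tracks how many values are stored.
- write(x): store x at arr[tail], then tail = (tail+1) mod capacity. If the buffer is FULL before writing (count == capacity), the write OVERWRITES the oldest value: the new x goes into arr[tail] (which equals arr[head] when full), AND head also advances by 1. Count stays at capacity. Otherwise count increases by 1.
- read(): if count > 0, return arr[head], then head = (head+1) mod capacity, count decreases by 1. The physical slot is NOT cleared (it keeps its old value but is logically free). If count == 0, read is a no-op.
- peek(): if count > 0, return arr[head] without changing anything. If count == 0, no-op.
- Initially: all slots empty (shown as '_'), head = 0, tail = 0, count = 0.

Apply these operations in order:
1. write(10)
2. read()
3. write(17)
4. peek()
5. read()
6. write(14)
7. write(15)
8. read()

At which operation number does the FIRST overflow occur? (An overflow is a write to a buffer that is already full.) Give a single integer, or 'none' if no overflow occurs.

Answer: none

Derivation:
After op 1 (write(10)): arr=[10 _ _ _ _] head=0 tail=1 count=1
After op 2 (read()): arr=[10 _ _ _ _] head=1 tail=1 count=0
After op 3 (write(17)): arr=[10 17 _ _ _] head=1 tail=2 count=1
After op 4 (peek()): arr=[10 17 _ _ _] head=1 tail=2 count=1
After op 5 (read()): arr=[10 17 _ _ _] head=2 tail=2 count=0
After op 6 (write(14)): arr=[10 17 14 _ _] head=2 tail=3 count=1
After op 7 (write(15)): arr=[10 17 14 15 _] head=2 tail=4 count=2
After op 8 (read()): arr=[10 17 14 15 _] head=3 tail=4 count=1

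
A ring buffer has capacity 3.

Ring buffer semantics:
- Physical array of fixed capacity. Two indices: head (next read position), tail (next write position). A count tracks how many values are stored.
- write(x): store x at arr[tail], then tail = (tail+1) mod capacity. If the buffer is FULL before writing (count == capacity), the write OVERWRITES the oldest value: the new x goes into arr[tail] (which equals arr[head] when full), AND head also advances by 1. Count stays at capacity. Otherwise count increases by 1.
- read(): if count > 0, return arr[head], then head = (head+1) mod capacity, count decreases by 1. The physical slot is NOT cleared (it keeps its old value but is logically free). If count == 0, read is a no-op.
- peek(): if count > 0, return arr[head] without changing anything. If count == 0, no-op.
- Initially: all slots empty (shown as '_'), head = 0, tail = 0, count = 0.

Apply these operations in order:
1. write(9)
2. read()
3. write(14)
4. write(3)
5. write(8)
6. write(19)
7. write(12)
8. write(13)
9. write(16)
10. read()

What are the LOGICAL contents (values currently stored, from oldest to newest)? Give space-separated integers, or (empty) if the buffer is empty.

After op 1 (write(9)): arr=[9 _ _] head=0 tail=1 count=1
After op 2 (read()): arr=[9 _ _] head=1 tail=1 count=0
After op 3 (write(14)): arr=[9 14 _] head=1 tail=2 count=1
After op 4 (write(3)): arr=[9 14 3] head=1 tail=0 count=2
After op 5 (write(8)): arr=[8 14 3] head=1 tail=1 count=3
After op 6 (write(19)): arr=[8 19 3] head=2 tail=2 count=3
After op 7 (write(12)): arr=[8 19 12] head=0 tail=0 count=3
After op 8 (write(13)): arr=[13 19 12] head=1 tail=1 count=3
After op 9 (write(16)): arr=[13 16 12] head=2 tail=2 count=3
After op 10 (read()): arr=[13 16 12] head=0 tail=2 count=2

Answer: 13 16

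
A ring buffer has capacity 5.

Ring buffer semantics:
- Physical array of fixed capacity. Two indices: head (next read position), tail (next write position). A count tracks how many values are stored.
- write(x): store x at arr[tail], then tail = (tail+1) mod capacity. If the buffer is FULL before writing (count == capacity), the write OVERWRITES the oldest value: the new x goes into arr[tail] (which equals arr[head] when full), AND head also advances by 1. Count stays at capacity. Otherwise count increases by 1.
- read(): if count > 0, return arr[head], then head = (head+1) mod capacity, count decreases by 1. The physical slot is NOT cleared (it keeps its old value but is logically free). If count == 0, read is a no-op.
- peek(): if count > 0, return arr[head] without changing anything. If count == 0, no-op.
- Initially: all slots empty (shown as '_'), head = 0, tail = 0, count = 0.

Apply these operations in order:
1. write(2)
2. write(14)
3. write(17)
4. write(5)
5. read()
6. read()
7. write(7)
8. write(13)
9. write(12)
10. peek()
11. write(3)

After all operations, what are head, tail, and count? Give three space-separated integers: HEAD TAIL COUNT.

Answer: 3 3 5

Derivation:
After op 1 (write(2)): arr=[2 _ _ _ _] head=0 tail=1 count=1
After op 2 (write(14)): arr=[2 14 _ _ _] head=0 tail=2 count=2
After op 3 (write(17)): arr=[2 14 17 _ _] head=0 tail=3 count=3
After op 4 (write(5)): arr=[2 14 17 5 _] head=0 tail=4 count=4
After op 5 (read()): arr=[2 14 17 5 _] head=1 tail=4 count=3
After op 6 (read()): arr=[2 14 17 5 _] head=2 tail=4 count=2
After op 7 (write(7)): arr=[2 14 17 5 7] head=2 tail=0 count=3
After op 8 (write(13)): arr=[13 14 17 5 7] head=2 tail=1 count=4
After op 9 (write(12)): arr=[13 12 17 5 7] head=2 tail=2 count=5
After op 10 (peek()): arr=[13 12 17 5 7] head=2 tail=2 count=5
After op 11 (write(3)): arr=[13 12 3 5 7] head=3 tail=3 count=5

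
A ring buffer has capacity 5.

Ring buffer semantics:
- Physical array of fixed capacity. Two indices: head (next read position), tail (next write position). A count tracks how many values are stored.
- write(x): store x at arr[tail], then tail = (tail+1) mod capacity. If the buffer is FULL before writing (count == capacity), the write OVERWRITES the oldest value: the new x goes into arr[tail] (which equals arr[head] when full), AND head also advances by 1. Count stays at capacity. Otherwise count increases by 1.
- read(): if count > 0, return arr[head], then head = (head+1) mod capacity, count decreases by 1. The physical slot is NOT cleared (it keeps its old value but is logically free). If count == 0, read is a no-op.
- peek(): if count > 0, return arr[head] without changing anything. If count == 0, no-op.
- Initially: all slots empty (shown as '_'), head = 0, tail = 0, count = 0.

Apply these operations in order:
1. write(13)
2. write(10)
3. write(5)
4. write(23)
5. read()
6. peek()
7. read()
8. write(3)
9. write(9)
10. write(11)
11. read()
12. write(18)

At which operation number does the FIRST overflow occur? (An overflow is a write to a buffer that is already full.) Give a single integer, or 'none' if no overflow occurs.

After op 1 (write(13)): arr=[13 _ _ _ _] head=0 tail=1 count=1
After op 2 (write(10)): arr=[13 10 _ _ _] head=0 tail=2 count=2
After op 3 (write(5)): arr=[13 10 5 _ _] head=0 tail=3 count=3
After op 4 (write(23)): arr=[13 10 5 23 _] head=0 tail=4 count=4
After op 5 (read()): arr=[13 10 5 23 _] head=1 tail=4 count=3
After op 6 (peek()): arr=[13 10 5 23 _] head=1 tail=4 count=3
After op 7 (read()): arr=[13 10 5 23 _] head=2 tail=4 count=2
After op 8 (write(3)): arr=[13 10 5 23 3] head=2 tail=0 count=3
After op 9 (write(9)): arr=[9 10 5 23 3] head=2 tail=1 count=4
After op 10 (write(11)): arr=[9 11 5 23 3] head=2 tail=2 count=5
After op 11 (read()): arr=[9 11 5 23 3] head=3 tail=2 count=4
After op 12 (write(18)): arr=[9 11 18 23 3] head=3 tail=3 count=5

Answer: none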